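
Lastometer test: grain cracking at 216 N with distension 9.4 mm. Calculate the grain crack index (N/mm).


23.0 N/mm

Grain crack index = force / distension
Index = 216 / 9.4 = 23.0 N/mm


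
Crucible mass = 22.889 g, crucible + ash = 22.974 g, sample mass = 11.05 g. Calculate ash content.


Ash mass = 0.085 g
Ash content = 0.77%

Ash mass = 22.974 - 22.889 = 0.085 g
Ash% = 0.085 / 11.05 x 100 = 0.77%


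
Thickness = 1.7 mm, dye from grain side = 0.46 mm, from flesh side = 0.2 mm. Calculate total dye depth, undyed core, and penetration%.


Total dyed = 0.46 + 0.2 = 0.66 mm
Undyed core = 1.7 - 0.66 = 1.04 mm
Penetration = 0.66 / 1.7 x 100 = 38.8%


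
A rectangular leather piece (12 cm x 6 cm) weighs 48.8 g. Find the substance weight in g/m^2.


Area = 12 x 6 = 72 cm^2
SW = 48.8 / 72 x 10000 = 6777.8 g/m^2


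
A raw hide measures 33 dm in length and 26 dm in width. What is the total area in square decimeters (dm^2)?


858 dm^2

Area = length x width
Area = 33 x 26 = 858 dm^2


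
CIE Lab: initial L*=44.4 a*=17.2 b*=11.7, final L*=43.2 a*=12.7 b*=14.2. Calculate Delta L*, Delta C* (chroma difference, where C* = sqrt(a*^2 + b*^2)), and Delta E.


Delta L* = 43.2 - 44.4 = -1.2
C1* = sqrt((17.2)^2 + (11.7)^2) = 20.802
C2* = sqrt((12.7)^2 + (14.2)^2) = 19.051
Delta C* = 19.051 - 20.802 = -1.75
Delta E = sqrt((-1.2)^2 + (-4.5)^2 + (2.5)^2) = 5.29


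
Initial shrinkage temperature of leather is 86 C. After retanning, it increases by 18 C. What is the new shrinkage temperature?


104 C

New Ts = 86 + 18 = 104 C


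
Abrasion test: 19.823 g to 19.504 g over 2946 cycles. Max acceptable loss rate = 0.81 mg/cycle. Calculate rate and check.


Loss = 19.823 - 19.504 = 0.319 g
Rate = 0.319 g / 2946 cycles x 1000 = 0.108 mg/cycle
Max = 0.81 mg/cycle
Passes: Yes


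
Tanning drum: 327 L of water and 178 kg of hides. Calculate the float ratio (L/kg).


1.8

Float ratio = water / hide weight
Ratio = 327 / 178 = 1.8


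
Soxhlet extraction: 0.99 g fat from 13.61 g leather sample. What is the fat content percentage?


Fat content = 0.99 / 13.61 x 100
Fat = 7.3%


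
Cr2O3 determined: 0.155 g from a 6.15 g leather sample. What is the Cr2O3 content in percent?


Cr2O3% = 0.155 / 6.15 x 100
Cr2O3% = 2.52%


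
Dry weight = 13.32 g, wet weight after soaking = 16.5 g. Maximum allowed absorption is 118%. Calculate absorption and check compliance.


WA = (16.5 - 13.32) / 13.32 x 100 = 23.9%
Maximum allowed: 118%
Compliant: Yes


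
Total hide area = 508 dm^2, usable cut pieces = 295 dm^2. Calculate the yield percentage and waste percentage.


Yield = 295 / 508 x 100 = 58.1%
Waste = 508 - 295 = 213 dm^2
Waste% = 100 - 58.1 = 41.9%


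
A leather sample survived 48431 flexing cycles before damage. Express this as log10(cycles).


log10(48431) = 4.69


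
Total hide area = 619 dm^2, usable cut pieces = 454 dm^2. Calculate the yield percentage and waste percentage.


Yield = 454 / 619 x 100 = 73.3%
Waste = 619 - 454 = 165 dm^2
Waste% = 100 - 73.3 = 26.7%


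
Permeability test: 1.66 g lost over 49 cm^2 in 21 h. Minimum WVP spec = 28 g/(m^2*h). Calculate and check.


WVP = 1.66 / (49 x 21) x 10000 = 16.13 g/(m^2*h)
Minimum: 28 g/(m^2*h)
Meets spec: No


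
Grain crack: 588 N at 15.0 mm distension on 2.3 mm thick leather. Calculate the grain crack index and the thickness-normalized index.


Crack index = 39.2 N/mm
Normalized index = 17.0 N/mm per mm


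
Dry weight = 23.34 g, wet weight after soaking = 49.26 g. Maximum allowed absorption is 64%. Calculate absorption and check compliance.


WA = (49.26 - 23.34) / 23.34 x 100 = 111.1%
Maximum allowed: 64%
Compliant: No


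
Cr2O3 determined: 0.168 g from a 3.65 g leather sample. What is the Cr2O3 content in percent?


Cr2O3% = 0.168 / 3.65 x 100
Cr2O3% = 4.60%


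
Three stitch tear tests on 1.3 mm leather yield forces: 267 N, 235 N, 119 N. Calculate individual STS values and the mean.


STS1 = 205.4 N/mm
STS2 = 180.8 N/mm
STS3 = 91.5 N/mm
Mean = 159.2 N/mm

STS1 = 267 / 1.3 = 205.4 N/mm
STS2 = 235 / 1.3 = 180.8 N/mm
STS3 = 119 / 1.3 = 91.5 N/mm
Mean = (205.4 + 180.8 + 91.5) / 3 = 159.2 N/mm


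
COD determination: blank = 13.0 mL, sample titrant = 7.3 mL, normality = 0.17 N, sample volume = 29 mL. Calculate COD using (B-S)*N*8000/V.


267.3 mg/L


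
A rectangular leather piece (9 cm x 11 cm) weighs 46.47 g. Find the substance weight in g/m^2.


4693.9 g/m^2

Area = 9 x 11 = 99 cm^2
SW = 46.47 / 99 x 10000 = 4693.9 g/m^2


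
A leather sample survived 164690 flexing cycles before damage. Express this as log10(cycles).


log10(164690) = 5.22


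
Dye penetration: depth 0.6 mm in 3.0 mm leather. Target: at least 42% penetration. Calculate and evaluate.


Penetration = 20.0%
Meets target: No

Penetration = 0.6 / 3.0 x 100 = 20.0%
Target: 42%
Meets target: No


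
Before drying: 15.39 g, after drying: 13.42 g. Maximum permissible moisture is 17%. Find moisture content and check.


Moisture content = 12.8%
Acceptable: Yes


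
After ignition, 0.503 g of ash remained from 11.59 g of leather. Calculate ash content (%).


4.34%

Ash% = 0.503 / 11.59 x 100
Ash% = 4.34%


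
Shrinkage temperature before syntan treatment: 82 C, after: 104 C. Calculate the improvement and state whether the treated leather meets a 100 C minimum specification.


Improvement = 22 C
Meets 100 C spec: Yes


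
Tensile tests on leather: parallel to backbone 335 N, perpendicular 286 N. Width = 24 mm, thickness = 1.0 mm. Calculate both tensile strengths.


Parallel = 13.96 N/mm^2
Perpendicular = 11.92 N/mm^2

Area = 24 x 1.0 = 24.0 mm^2
TS (parallel) = 335 / 24.0 = 13.96 N/mm^2
TS (perpendicular) = 286 / 24.0 = 11.92 N/mm^2


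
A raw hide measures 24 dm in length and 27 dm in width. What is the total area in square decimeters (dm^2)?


Area = length x width
Area = 24 x 27 = 648 dm^2


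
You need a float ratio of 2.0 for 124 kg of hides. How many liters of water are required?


248.0 L


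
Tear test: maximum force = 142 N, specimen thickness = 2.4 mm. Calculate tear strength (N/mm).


Tear strength = force / thickness
Tear = 142 / 2.4 = 59.2 N/mm


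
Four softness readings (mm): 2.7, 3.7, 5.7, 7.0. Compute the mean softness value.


Sum = 2.7 + 3.7 + 5.7 + 7.0
Mean = 19.1 / 4 = 4.78 mm


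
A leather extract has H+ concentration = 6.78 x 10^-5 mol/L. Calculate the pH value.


pH = 4.17

pH = -log10[H+]
pH = -log10(6.78 x 10^-5) = 4.17


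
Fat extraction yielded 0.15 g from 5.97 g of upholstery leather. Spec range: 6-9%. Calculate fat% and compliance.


Fat content = 2.5%
Compliant: No

Fat% = 0.15 / 5.97 x 100 = 2.5%
Spec range: 6-9%
Compliant: No


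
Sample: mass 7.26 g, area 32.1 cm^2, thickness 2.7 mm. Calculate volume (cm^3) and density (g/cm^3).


Thickness in cm = 2.7 / 10 = 0.27 cm
Volume = 32.1 x 0.27 = 8.667 cm^3
Density = 7.26 / 8.667 = 0.838 g/cm^3


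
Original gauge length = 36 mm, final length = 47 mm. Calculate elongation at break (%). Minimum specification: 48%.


Elongation = 30.6%
Meets spec: No

Extension = 47 - 36 = 11 mm
Elongation = 11 / 36 x 100 = 30.6%
Minimum required: 48%
Meets specification: No


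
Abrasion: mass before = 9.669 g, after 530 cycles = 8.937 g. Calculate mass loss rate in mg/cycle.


Mass loss = 9.669 - 8.937 = 0.732 g
Rate = 0.732 / 530 x 1000 = 1.381 mg/cycle


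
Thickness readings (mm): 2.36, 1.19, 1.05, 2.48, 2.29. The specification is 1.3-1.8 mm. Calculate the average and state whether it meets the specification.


Average = 1.87 mm
Within specification: No

Sum = 9.37
Average = 9.37 / 5 = 1.87 mm
Specification range: 1.3 to 1.8 mm
Within spec: No


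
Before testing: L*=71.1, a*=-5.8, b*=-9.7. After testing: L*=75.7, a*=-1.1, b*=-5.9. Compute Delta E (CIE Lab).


dL = 75.7 - 71.1 = 4.6
da = -1.1 - (-5.8) = 4.7
db = -5.9 - (-9.7) = 3.8
dE = sqrt((4.6)^2 + (4.7)^2 + (3.8)^2) = 7.60


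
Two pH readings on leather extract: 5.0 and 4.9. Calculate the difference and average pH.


Difference = |5.0 - 4.9| = 0.1
Average = (5.0 + 4.9) / 2 = 4.95


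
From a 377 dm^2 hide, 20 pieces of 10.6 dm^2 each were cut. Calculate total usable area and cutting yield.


Usable area = 212.0 dm^2
Yield = 56.2%

Total usable = 20 x 10.6 = 212.0 dm^2
Yield = 212.0 / 377 x 100 = 56.2%


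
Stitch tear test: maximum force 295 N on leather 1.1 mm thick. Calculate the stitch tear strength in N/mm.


Stitch tear strength = force / thickness
STS = 295 / 1.1 = 268.2 N/mm


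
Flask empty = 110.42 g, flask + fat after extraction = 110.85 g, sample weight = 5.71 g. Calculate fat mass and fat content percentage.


Fat mass = 0.43 g
Fat content = 7.5%


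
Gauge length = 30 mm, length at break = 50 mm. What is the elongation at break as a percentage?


66.7%

Extension = 50 - 30 = 20 mm
Elongation = 20 / 30 x 100 = 66.7%


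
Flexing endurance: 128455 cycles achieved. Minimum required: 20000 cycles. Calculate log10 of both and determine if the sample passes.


Achieved: log10 = 5.11
Required: log10 = 4.30
Passes: Yes

log10(128455) = 5.11
log10(20000) = 4.30
Passes: Yes


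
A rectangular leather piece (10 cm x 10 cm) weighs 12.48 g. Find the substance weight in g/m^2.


Area = 10 x 10 = 100 cm^2
SW = 12.48 / 100 x 10000 = 1248.0 g/m^2


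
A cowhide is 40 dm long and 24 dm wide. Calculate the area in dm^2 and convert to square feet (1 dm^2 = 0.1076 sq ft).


Area = 40 x 24 = 960 dm^2
Conversion: 960 x 0.1076 = 103.30 sq ft


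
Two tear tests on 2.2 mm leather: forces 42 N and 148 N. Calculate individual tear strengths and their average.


Tear 1 = 42 / 2.2 = 19.1 N/mm
Tear 2 = 148 / 2.2 = 67.3 N/mm
Average = (19.1 + 67.3) / 2 = 43.2 N/mm


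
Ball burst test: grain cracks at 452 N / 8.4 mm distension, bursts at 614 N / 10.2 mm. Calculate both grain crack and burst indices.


Crack index = 53.8 N/mm
Burst index = 60.2 N/mm

Crack index = 452 / 8.4 = 53.8 N/mm
Burst index = 614 / 10.2 = 60.2 N/mm


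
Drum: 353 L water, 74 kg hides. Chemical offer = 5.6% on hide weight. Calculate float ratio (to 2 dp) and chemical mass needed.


Float ratio = 353 / 74 = 4.77
Chemical = 74 x 5.6 / 100 = 4.144 kg


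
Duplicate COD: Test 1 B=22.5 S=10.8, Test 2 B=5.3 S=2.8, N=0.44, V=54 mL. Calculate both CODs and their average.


COD1 = 762.7 mg/L
COD2 = 163.0 mg/L
Average = 462.9 mg/L


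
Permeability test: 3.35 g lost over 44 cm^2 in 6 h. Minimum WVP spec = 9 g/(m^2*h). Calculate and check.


WVP = 3.35 / (44 x 6) x 10000 = 126.89 g/(m^2*h)
Minimum: 9 g/(m^2*h)
Meets spec: Yes


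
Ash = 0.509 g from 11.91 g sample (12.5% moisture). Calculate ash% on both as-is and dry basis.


As-is ash% = 0.509 / 11.91 x 100 = 4.27%
Dry mass = 11.91 x (100 - 12.5) / 100 = 10.42125 g
Dry-basis ash% = 0.509 / 10.42125 x 100 = 4.88%


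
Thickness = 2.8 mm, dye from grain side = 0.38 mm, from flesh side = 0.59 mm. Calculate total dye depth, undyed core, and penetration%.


Total dyed = 0.38 + 0.59 = 0.97 mm
Undyed core = 2.8 - 0.97 = 1.83 mm
Penetration = 0.97 / 2.8 x 100 = 34.6%


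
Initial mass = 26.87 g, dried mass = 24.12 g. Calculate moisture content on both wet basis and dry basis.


Wet basis = 10.2%
Dry basis = 11.4%


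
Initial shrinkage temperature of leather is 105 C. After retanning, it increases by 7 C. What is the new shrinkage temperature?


New Ts = 105 + 7 = 112 C


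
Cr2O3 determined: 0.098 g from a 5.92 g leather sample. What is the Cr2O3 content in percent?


1.66%

Cr2O3% = 0.098 / 5.92 x 100
Cr2O3% = 1.66%


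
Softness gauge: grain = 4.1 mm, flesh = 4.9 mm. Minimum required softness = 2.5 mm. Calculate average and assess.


Average = (4.1 + 4.9) / 2 = 4.50 mm
Minimum = 2.5 mm
Meets requirement: Yes


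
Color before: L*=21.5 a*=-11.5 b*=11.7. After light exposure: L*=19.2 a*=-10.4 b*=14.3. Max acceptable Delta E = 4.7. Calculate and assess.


Delta E = 3.64
Passes: Yes


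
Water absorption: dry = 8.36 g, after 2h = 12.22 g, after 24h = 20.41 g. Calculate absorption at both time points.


WA (2h) = (12.22 - 8.36) / 8.36 x 100 = 46.2%
WA (24h) = (20.41 - 8.36) / 8.36 x 100 = 144.1%


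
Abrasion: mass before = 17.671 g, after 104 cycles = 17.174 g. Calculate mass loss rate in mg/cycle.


4.779 mg/cycle

Mass loss = 17.671 - 17.174 = 0.497 g
Rate = 0.497 / 104 x 1000 = 4.779 mg/cycle


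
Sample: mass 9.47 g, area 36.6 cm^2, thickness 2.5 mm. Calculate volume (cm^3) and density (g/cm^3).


Thickness in cm = 2.5 / 10 = 0.25 cm
Volume = 36.6 x 0.25 = 9.150 cm^3
Density = 9.47 / 9.150 = 1.035 g/cm^3


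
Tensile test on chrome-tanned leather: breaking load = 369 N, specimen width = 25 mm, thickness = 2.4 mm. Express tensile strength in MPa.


6.15 MPa

Cross-section = 25 x 2.4 = 60.0 mm^2
TS = 369 / 60.0 = 6.15 MPa
(1 N/mm^2 = 1 MPa)


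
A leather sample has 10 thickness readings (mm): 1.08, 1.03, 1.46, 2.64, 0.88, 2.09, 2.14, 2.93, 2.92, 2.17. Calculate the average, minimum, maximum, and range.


Average = 1.93 mm
Min = 0.88 mm
Max = 2.93 mm
Range = 2.05 mm

Sum = 19.34
Average = 19.34 / 10 = 1.93 mm
Minimum = 0.88 mm
Maximum = 2.93 mm
Range = 2.93 - 0.88 = 2.05 mm


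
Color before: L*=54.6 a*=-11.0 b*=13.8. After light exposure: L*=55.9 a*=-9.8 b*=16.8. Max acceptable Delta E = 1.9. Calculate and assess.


Delta E = 3.48
Passes: No

dL = 1.3, da = 1.2, db = 3.0
dE = sqrt((1.3)^2 + (1.2)^2 + (3.0)^2) = 3.48
Max = 1.9
Passes: No


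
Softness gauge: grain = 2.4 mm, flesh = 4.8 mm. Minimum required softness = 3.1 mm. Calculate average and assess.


Average = (2.4 + 4.8) / 2 = 3.60 mm
Minimum = 3.1 mm
Meets requirement: Yes


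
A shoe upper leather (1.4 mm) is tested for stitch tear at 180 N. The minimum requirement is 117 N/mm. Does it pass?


STS = 128.6 N/mm
Passes: Yes


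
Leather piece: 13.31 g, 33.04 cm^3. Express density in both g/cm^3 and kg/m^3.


0.403 g/cm^3
403 kg/m^3

Density = 13.31 / 33.04 = 0.403 g/cm^3
Convert: 0.403 x 1000 = 403 kg/m^3


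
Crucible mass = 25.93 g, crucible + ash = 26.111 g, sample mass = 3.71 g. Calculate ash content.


Ash mass = 0.181 g
Ash content = 4.88%

Ash mass = 26.111 - 25.93 = 0.181 g
Ash% = 0.181 / 3.71 x 100 = 4.88%


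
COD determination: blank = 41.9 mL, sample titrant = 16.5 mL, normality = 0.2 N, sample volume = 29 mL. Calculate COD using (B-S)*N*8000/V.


1401.4 mg/L

COD = (41.9 - 16.5) x 0.2 x 8000 / 29
COD = 25.4 x 0.2 x 8000 / 29
COD = 1401.4 mg/L


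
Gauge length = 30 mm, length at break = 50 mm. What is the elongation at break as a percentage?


Extension = 50 - 30 = 20 mm
Elongation = 20 / 30 x 100 = 66.7%


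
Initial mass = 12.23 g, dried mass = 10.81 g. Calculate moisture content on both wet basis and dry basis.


Moisture lost = 12.23 - 10.81 = 1.42 g
Wet basis MC = 1.42 / 12.23 x 100 = 11.6%
Dry basis MC = 1.42 / 10.81 x 100 = 13.1%


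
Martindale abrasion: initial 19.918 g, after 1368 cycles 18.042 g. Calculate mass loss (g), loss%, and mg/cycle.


Loss = 19.918 - 18.042 = 1.876 g
Loss% = 1.876 / 19.918 x 100 = 9.42%
Rate = 1.876 / 1368 x 1000 = 1.371 mg/cycle


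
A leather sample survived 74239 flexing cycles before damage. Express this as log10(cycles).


4.87

log10(74239) = 4.87


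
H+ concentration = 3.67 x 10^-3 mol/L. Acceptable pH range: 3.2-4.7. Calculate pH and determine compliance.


pH = 2.44
Compliant: No


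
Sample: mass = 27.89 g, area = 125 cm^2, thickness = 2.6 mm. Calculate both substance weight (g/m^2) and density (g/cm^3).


Substance weight = 2231.2 g/m^2
Density = 0.858 g/cm^3

SW = 27.89 / 125 x 10000 = 2231.2 g/m^2
Volume = 125 x 2.6 / 10 = 32.50 cm^3
Density = 27.89 / 32.50 = 0.858 g/cm^3


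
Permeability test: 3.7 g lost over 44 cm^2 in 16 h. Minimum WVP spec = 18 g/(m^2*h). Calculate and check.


WVP = 3.7 / (44 x 16) x 10000 = 52.56 g/(m^2*h)
Minimum: 18 g/(m^2*h)
Meets spec: Yes


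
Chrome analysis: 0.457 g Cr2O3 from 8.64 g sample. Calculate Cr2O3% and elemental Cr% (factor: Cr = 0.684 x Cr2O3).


Cr2O3 = 5.29%
Cr = 3.62%

Cr2O3% = 0.457 / 8.64 x 100 = 5.29%
Cr% = 5.29 x 0.684 = 3.62%


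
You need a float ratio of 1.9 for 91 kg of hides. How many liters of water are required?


Water = hide weight x target ratio
Water = 91 x 1.9 = 172.9 L


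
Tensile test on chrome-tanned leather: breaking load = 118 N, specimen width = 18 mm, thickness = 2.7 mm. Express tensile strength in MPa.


Cross-section = 18 x 2.7 = 48.6 mm^2
TS = 118 / 48.6 = 2.43 MPa
(1 N/mm^2 = 1 MPa)


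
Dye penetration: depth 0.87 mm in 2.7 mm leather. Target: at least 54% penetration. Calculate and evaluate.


Penetration = 0.87 / 2.7 x 100 = 32.2%
Target: 54%
Meets target: No


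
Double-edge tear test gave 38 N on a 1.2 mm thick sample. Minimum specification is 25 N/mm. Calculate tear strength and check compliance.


Tear strength = 38 / 1.2 = 31.7 N/mm
Required minimum = 25 N/mm
Compliant: Yes


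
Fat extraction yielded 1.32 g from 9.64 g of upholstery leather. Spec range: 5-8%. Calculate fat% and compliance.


Fat content = 13.7%
Compliant: No


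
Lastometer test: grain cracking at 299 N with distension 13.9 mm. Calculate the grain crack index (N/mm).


Grain crack index = force / distension
Index = 299 / 13.9 = 21.5 N/mm


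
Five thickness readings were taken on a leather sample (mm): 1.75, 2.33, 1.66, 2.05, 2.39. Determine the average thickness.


Sum = 1.75 + 2.33 + 1.66 + 2.05 + 2.39 = 10.18
Average = 10.18 / 5 = 2.04 mm


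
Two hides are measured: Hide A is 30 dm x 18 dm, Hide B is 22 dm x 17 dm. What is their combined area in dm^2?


Hide A area = 30 x 18 = 540 dm^2
Hide B area = 22 x 17 = 374 dm^2
Total = 540 + 374 = 914 dm^2


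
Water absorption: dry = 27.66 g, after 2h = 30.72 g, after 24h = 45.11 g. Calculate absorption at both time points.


WA (2h) = (30.72 - 27.66) / 27.66 x 100 = 11.1%
WA (24h) = (45.11 - 27.66) / 27.66 x 100 = 63.1%


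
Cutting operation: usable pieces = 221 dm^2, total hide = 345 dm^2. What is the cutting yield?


64.1%

Yield = usable / total x 100
Yield = 221 / 345 x 100 = 64.1%


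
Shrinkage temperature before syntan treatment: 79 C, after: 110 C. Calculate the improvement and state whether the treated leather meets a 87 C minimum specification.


Improvement = 31 C
Meets 87 C spec: Yes


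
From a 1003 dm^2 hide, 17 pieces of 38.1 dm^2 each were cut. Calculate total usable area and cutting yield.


Total usable = 17 x 38.1 = 647.7 dm^2
Yield = 647.7 / 1003 x 100 = 64.6%


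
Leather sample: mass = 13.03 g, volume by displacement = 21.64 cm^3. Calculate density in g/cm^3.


0.602 g/cm^3

Density = mass / volume
Density = 13.03 / 21.64 = 0.602 g/cm^3


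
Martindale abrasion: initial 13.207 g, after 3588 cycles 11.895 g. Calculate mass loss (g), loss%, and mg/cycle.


Mass loss = 1.312 g
Loss = 9.93%
Rate = 0.366 mg/cycle

Loss = 13.207 - 11.895 = 1.312 g
Loss% = 1.312 / 13.207 x 100 = 9.93%
Rate = 1.312 / 3588 x 1000 = 0.366 mg/cycle


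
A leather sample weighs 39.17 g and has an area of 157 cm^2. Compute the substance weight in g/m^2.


2494.9 g/m^2

Substance weight = mass / area x 10000
SW = 39.17 / 157 x 10000
SW = 2494.9 g/m^2


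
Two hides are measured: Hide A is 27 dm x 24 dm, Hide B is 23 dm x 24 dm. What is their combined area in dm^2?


Hide A area = 27 x 24 = 648 dm^2
Hide B area = 23 x 24 = 552 dm^2
Total = 648 + 552 = 1200 dm^2


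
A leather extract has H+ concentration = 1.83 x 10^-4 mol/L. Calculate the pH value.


pH = -log10[H+]
pH = -log10(1.83 x 10^-4) = 3.74


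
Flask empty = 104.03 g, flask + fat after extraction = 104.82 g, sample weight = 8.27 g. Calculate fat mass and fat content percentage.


Fat mass = 104.82 - 104.03 = 0.79 g
Fat% = 0.79 / 8.27 x 100 = 9.6%


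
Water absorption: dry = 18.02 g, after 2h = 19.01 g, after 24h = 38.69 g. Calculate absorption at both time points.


2h absorption = 5.5%
24h absorption = 114.7%

WA (2h) = (19.01 - 18.02) / 18.02 x 100 = 5.5%
WA (24h) = (38.69 - 18.02) / 18.02 x 100 = 114.7%


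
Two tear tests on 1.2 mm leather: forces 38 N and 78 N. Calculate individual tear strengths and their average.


Tear 1 = 31.7 N/mm
Tear 2 = 65.0 N/mm
Average = 48.4 N/mm

Tear 1 = 38 / 1.2 = 31.7 N/mm
Tear 2 = 78 / 1.2 = 65.0 N/mm
Average = (31.7 + 65.0) / 2 = 48.4 N/mm


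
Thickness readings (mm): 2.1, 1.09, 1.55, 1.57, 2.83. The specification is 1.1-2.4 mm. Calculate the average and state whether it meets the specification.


Sum = 9.14
Average = 9.14 / 5 = 1.83 mm
Specification range: 1.1 to 2.4 mm
Within spec: Yes


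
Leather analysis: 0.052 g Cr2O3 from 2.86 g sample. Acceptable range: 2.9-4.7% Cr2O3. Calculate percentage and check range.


Cr2O3 = 1.82%
Within range: No

Cr2O3% = 0.052 / 2.86 x 100 = 1.82%
Acceptable range: 2.9 to 4.7%
Within range: No


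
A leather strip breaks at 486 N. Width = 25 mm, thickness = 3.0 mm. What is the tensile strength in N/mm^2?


Cross-sectional area = 25 x 3.0 = 75.0 mm^2
Tensile strength = 486 / 75.0 = 6.48 N/mm^2


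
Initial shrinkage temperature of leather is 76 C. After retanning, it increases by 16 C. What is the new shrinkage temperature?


92 C

New Ts = 76 + 16 = 92 C


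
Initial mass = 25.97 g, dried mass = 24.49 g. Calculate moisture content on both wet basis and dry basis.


Wet basis = 5.7%
Dry basis = 6.0%

Moisture lost = 25.97 - 24.49 = 1.48 g
Wet basis MC = 1.48 / 25.97 x 100 = 5.7%
Dry basis MC = 1.48 / 24.49 x 100 = 6.0%


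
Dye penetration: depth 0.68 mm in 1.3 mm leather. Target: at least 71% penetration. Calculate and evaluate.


Penetration = 52.3%
Meets target: No


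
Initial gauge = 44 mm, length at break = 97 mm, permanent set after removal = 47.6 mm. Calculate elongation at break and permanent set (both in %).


Elongation at break = 120.5%
Permanent set = 8.2%

Elongation at break = (97 - 44) / 44 x 100 = 120.5%
Permanent set = (47.6 - 44) / 44 x 100 = 8.2%


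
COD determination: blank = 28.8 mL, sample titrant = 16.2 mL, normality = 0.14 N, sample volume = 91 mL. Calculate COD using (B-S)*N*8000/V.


155.1 mg/L

COD = (28.8 - 16.2) x 0.14 x 8000 / 91
COD = 12.6 x 0.14 x 8000 / 91
COD = 155.1 mg/L


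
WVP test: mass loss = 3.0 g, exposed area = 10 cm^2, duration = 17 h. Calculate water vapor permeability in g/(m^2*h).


WVP = mass_loss / (area x time) x 10000
WVP = 3.0 / (10 x 17) x 10000
WVP = 3.0 / 170 x 10000 = 176.47 g/(m^2*h)


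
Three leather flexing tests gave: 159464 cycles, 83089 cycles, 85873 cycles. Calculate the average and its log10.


Average = (159464 + 83089 + 85873) / 3 = 109475 cycles
log10(109475) = 5.04


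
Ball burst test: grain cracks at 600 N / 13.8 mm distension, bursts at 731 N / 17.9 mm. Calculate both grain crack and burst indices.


Crack index = 600 / 13.8 = 43.5 N/mm
Burst index = 731 / 17.9 = 40.8 N/mm


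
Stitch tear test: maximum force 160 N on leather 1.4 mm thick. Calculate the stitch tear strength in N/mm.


114.3 N/mm

Stitch tear strength = force / thickness
STS = 160 / 1.4 = 114.3 N/mm


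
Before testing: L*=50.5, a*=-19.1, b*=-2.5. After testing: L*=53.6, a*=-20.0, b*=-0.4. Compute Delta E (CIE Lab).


Delta E = 3.85

dL = 53.6 - 50.5 = 3.1
da = -20.0 - (-19.1) = -0.9
db = -0.4 - (-2.5) = 2.1
dE = sqrt((3.1)^2 + (-0.9)^2 + (2.1)^2) = 3.85


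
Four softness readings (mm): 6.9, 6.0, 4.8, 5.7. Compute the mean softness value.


Sum = 6.9 + 6.0 + 4.8 + 5.7
Mean = 23.4 / 4 = 5.85 mm


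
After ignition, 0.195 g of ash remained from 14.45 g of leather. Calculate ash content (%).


1.35%

Ash% = 0.195 / 14.45 x 100
Ash% = 1.35%


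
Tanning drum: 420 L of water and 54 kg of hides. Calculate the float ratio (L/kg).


Float ratio = water / hide weight
Ratio = 420 / 54 = 7.8


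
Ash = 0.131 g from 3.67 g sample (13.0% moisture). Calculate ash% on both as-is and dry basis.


As-is ash% = 0.131 / 3.67 x 100 = 3.57%
Dry mass = 3.67 x (100 - 13.0) / 100 = 3.1929 g
Dry-basis ash% = 0.131 / 3.1929 x 100 = 4.10%


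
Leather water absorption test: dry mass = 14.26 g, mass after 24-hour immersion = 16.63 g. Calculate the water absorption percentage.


16.6%

Water absorbed = 16.63 - 14.26 = 2.37 g
WA% = 2.37 / 14.26 x 100 = 16.6%


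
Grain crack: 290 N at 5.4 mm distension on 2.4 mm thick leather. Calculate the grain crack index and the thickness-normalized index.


Crack index = 53.7 N/mm
Normalized index = 22.4 N/mm per mm


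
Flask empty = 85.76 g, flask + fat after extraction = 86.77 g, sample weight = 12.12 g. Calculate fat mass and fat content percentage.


Fat mass = 1.01 g
Fat content = 8.3%

Fat mass = 86.77 - 85.76 = 1.01 g
Fat% = 1.01 / 12.12 x 100 = 8.3%


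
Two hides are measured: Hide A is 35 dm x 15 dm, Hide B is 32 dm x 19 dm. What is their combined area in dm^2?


1133 dm^2

Hide A area = 35 x 15 = 525 dm^2
Hide B area = 32 x 19 = 608 dm^2
Total = 525 + 608 = 1133 dm^2


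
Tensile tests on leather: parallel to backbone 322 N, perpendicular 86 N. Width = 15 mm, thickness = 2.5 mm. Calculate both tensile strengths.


Parallel = 8.59 N/mm^2
Perpendicular = 2.29 N/mm^2


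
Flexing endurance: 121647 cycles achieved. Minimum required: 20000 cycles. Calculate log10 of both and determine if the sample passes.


log10(121647) = 5.09
log10(20000) = 4.30
Passes: Yes


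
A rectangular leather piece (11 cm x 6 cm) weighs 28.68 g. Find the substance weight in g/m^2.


4345.5 g/m^2

Area = 11 x 6 = 66 cm^2
SW = 28.68 / 66 x 10000 = 4345.5 g/m^2


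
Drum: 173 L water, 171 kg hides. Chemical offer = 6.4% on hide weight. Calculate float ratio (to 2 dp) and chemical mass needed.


Float ratio = 1.01
Chemical needed = 10.944 kg


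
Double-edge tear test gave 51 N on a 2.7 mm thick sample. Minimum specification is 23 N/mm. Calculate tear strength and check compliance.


Tear strength = 18.9 N/mm
Compliant: No


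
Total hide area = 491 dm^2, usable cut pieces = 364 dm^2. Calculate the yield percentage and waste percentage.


Yield = 364 / 491 x 100 = 74.1%
Waste = 491 - 364 = 127 dm^2
Waste% = 100 - 74.1 = 25.9%


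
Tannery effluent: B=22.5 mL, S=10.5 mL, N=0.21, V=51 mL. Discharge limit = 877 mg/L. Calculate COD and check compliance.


COD = (22.5 - 10.5) x 0.21 x 8000 / 51 = 395.3 mg/L
Limit: 877 mg/L
Compliant: Yes


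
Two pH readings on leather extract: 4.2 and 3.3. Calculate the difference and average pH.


Difference = |4.2 - 3.3| = 0.9
Average = (4.2 + 3.3) / 2 = 3.75


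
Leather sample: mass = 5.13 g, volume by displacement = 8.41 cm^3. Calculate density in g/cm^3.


Density = mass / volume
Density = 5.13 / 8.41 = 0.610 g/cm^3


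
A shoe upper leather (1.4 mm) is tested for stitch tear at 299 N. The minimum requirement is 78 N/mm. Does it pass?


STS = 299 / 1.4 = 213.6 N/mm
Minimum required: 78 N/mm
Passes: Yes


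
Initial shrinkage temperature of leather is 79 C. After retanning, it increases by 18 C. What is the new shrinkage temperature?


New Ts = 79 + 18 = 97 C


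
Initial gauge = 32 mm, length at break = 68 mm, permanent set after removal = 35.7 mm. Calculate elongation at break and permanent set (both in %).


Elongation at break = 112.5%
Permanent set = 11.6%

Elongation at break = (68 - 32) / 32 x 100 = 112.5%
Permanent set = (35.7 - 32) / 32 x 100 = 11.6%


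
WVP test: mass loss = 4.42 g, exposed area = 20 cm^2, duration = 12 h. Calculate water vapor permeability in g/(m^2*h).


WVP = mass_loss / (area x time) x 10000
WVP = 4.42 / (20 x 12) x 10000
WVP = 4.42 / 240 x 10000 = 184.17 g/(m^2*h)


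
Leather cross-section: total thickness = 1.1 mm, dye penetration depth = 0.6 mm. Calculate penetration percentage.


Penetration% = 0.6 / 1.1 x 100
Penetration = 54.5%


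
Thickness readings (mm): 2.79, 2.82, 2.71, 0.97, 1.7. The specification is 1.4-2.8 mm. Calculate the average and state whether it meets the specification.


Average = 2.20 mm
Within specification: Yes

Sum = 10.99
Average = 10.99 / 5 = 2.20 mm
Specification range: 1.4 to 2.8 mm
Within spec: Yes


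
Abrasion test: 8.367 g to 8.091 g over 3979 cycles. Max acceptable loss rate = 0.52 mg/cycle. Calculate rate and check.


Rate = 0.069 mg/cycle
Passes: Yes

Loss = 8.367 - 8.091 = 0.276 g
Rate = 0.276 g / 3979 cycles x 1000 = 0.069 mg/cycle
Max = 0.52 mg/cycle
Passes: Yes


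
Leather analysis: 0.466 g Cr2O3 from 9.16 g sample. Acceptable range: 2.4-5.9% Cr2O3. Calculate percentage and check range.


Cr2O3 = 5.09%
Within range: Yes


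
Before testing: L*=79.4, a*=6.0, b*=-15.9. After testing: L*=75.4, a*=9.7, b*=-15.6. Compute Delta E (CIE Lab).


dL = 75.4 - 79.4 = -4.0
da = 9.7 - 6.0 = 3.7
db = -15.6 - (-15.9) = 0.3
dE = sqrt((-4.0)^2 + (3.7)^2 + (0.3)^2) = 5.46


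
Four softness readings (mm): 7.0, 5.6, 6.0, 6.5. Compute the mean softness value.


Sum = 7.0 + 5.6 + 6.0 + 6.5
Mean = 25.1 / 4 = 6.28 mm


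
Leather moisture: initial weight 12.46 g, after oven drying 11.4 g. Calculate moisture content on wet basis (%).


8.5%


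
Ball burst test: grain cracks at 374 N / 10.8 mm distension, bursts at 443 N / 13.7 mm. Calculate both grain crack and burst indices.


Crack index = 34.6 N/mm
Burst index = 32.3 N/mm

Crack index = 374 / 10.8 = 34.6 N/mm
Burst index = 443 / 13.7 = 32.3 N/mm


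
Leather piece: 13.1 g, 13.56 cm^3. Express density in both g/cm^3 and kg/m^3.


0.966 g/cm^3
966 kg/m^3


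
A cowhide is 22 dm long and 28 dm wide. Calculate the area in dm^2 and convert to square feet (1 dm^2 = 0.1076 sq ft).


616 dm^2
66.28 sq ft

Area = 22 x 28 = 616 dm^2
Conversion: 616 x 0.1076 = 66.28 sq ft


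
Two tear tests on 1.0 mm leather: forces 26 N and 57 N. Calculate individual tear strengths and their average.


Tear 1 = 26.0 N/mm
Tear 2 = 57.0 N/mm
Average = 41.5 N/mm


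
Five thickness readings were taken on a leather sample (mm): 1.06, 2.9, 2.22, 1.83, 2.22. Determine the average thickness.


Sum = 1.06 + 2.9 + 2.22 + 1.83 + 2.22 = 10.23
Average = 10.23 / 5 = 2.05 mm


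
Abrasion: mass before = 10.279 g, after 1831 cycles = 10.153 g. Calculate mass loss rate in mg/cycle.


0.069 mg/cycle


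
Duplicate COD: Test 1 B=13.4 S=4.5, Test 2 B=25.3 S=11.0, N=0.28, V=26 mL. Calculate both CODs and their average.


COD1 = (13.4 - 4.5) x 0.28 x 8000 / 26 = 766.8 mg/L
COD2 = (25.3 - 11.0) x 0.28 x 8000 / 26 = 1232.0 mg/L
Average = (766.8 + 1232.0) / 2 = 999.4 mg/L


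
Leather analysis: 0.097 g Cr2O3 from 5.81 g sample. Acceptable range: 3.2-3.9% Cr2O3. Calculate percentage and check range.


Cr2O3% = 0.097 / 5.81 x 100 = 1.67%
Acceptable range: 3.2 to 3.9%
Within range: No


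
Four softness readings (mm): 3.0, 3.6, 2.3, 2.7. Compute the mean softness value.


Sum = 3.0 + 3.6 + 2.3 + 2.7
Mean = 11.6 / 4 = 2.90 mm


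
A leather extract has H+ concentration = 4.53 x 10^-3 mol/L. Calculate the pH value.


pH = 2.34

pH = -log10[H+]
pH = -log10(4.53 x 10^-3) = 2.34


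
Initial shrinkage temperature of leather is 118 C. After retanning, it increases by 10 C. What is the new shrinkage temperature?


New Ts = 118 + 10 = 128 C


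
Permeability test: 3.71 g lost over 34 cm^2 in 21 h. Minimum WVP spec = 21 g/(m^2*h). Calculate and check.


WVP = 51.96 g/(m^2*h)
Meets specification: Yes

WVP = 3.71 / (34 x 21) x 10000 = 51.96 g/(m^2*h)
Minimum: 21 g/(m^2*h)
Meets spec: Yes


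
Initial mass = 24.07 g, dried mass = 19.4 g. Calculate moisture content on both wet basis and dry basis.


Wet basis = 19.4%
Dry basis = 24.1%


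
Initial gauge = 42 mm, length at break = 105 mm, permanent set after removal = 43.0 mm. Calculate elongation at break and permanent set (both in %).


Elongation at break = 150.0%
Permanent set = 2.4%

Elongation at break = (105 - 42) / 42 x 100 = 150.0%
Permanent set = (43.0 - 42) / 42 x 100 = 2.4%


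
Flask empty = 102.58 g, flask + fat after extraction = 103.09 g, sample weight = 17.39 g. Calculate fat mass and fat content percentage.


Fat mass = 0.51 g
Fat content = 2.9%

Fat mass = 103.09 - 102.58 = 0.51 g
Fat% = 0.51 / 17.39 x 100 = 2.9%


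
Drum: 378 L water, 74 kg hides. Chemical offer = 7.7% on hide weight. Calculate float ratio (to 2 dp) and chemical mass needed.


Float ratio = 378 / 74 = 5.11
Chemical = 74 x 7.7 / 100 = 5.698 kg


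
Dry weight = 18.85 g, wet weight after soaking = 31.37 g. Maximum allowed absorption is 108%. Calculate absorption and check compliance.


WA = (31.37 - 18.85) / 18.85 x 100 = 66.4%
Maximum allowed: 108%
Compliant: Yes


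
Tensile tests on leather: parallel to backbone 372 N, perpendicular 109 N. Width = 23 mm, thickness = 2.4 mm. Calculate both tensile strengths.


Parallel = 6.74 N/mm^2
Perpendicular = 1.97 N/mm^2

Area = 23 x 2.4 = 55.2 mm^2
TS (parallel) = 372 / 55.2 = 6.74 N/mm^2
TS (perpendicular) = 109 / 55.2 = 1.97 N/mm^2


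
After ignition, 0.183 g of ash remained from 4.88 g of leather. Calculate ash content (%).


3.75%

Ash% = 0.183 / 4.88 x 100
Ash% = 3.75%


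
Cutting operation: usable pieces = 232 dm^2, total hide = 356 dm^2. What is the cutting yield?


Yield = usable / total x 100
Yield = 232 / 356 x 100 = 65.2%


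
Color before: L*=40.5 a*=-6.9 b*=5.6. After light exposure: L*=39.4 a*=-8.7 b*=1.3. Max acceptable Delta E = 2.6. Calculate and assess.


Delta E = 4.79
Passes: No


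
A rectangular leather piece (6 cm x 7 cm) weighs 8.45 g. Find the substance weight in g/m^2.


Area = 6 x 7 = 42 cm^2
SW = 8.45 / 42 x 10000 = 2011.9 g/m^2


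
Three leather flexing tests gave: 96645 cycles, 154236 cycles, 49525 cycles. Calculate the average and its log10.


Average = (96645 + 154236 + 49525) / 3 = 100135 cycles
log10(100135) = 5.00


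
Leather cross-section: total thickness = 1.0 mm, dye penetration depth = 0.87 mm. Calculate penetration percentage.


87.0%


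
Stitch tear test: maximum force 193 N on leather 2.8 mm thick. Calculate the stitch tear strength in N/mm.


Stitch tear strength = force / thickness
STS = 193 / 2.8 = 68.9 N/mm


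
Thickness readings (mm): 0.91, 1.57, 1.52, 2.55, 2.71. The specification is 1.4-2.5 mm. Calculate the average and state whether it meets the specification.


Average = 1.85 mm
Within specification: Yes

Sum = 9.26
Average = 9.26 / 5 = 1.85 mm
Specification range: 1.4 to 2.5 mm
Within spec: Yes


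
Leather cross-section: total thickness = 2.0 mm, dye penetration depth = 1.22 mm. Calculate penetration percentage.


Penetration% = 1.22 / 2.0 x 100
Penetration = 61.0%


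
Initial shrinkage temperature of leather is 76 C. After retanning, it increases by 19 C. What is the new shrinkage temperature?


New Ts = 76 + 19 = 95 C


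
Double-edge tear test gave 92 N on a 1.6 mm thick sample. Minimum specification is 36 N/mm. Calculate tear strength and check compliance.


Tear strength = 57.5 N/mm
Compliant: Yes

Tear strength = 92 / 1.6 = 57.5 N/mm
Required minimum = 36 N/mm
Compliant: Yes


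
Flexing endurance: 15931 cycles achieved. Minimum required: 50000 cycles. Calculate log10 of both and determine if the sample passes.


log10(15931) = 4.20
log10(50000) = 4.70
Passes: No


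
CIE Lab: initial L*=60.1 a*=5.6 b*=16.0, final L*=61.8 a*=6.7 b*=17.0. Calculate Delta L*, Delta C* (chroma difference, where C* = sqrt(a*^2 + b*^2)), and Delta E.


Delta L* = 61.8 - 60.1 = 1.7
C1* = sqrt((5.6)^2 + (16.0)^2) = 16.952
C2* = sqrt((6.7)^2 + (17.0)^2) = 18.273
Delta C* = 18.273 - 16.952 = 1.32
Delta E = sqrt((1.7)^2 + (1.1)^2 + (1.0)^2) = 2.26


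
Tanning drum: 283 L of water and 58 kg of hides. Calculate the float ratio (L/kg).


4.9


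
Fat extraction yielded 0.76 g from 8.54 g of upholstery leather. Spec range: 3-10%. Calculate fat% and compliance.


Fat content = 8.9%
Compliant: Yes

Fat% = 0.76 / 8.54 x 100 = 8.9%
Spec range: 3-10%
Compliant: Yes


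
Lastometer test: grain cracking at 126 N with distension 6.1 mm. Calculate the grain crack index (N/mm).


20.7 N/mm

Grain crack index = force / distension
Index = 126 / 6.1 = 20.7 N/mm


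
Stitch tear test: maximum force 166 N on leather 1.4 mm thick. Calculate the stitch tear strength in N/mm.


118.6 N/mm

Stitch tear strength = force / thickness
STS = 166 / 1.4 = 118.6 N/mm


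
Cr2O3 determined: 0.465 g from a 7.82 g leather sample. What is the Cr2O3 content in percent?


Cr2O3% = 0.465 / 7.82 x 100
Cr2O3% = 5.95%


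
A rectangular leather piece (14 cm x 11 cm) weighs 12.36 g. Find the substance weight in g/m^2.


802.6 g/m^2

Area = 14 x 11 = 154 cm^2
SW = 12.36 / 154 x 10000 = 802.6 g/m^2


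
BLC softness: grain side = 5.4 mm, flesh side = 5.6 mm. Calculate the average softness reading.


5.50 mm

Average = (5.4 + 5.6) / 2
Average = 5.50 mm


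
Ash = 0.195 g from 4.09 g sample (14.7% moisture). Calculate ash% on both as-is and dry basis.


As-is ash = 4.77%
Dry-basis ash = 5.59%

As-is ash% = 0.195 / 4.09 x 100 = 4.77%
Dry mass = 4.09 x (100 - 14.7) / 100 = 3.48877 g
Dry-basis ash% = 0.195 / 3.48877 x 100 = 5.59%


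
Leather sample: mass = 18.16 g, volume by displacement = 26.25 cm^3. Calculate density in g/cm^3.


Density = mass / volume
Density = 18.16 / 26.25 = 0.692 g/cm^3


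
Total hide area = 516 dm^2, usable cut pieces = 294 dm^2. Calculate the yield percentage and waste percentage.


Yield = 294 / 516 x 100 = 57.0%
Waste = 516 - 294 = 222 dm^2
Waste% = 100 - 57.0 = 43.0%


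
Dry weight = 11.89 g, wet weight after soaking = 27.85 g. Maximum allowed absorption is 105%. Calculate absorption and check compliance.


Absorption = 134.2%
Compliant: No


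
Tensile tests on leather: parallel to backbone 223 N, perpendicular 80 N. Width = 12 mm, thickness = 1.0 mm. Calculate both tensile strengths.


Area = 12 x 1.0 = 12.0 mm^2
TS (parallel) = 223 / 12.0 = 18.58 N/mm^2
TS (perpendicular) = 80 / 12.0 = 6.67 N/mm^2


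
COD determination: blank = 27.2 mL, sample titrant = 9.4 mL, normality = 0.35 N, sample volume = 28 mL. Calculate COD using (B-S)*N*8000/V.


1780.0 mg/L

COD = (27.2 - 9.4) x 0.35 x 8000 / 28
COD = 17.8 x 0.35 x 8000 / 28
COD = 1780.0 mg/L


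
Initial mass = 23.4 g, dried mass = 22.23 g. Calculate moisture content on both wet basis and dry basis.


Wet basis = 5.0%
Dry basis = 5.3%


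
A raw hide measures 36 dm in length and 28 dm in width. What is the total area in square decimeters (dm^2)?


Area = length x width
Area = 36 x 28 = 1008 dm^2


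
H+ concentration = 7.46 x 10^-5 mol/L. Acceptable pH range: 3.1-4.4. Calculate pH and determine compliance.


pH = 4.13
Compliant: Yes

pH = -log10(7.46 x 10^-5) = 4.13
Range: 3.1 to 4.4
Compliant: Yes


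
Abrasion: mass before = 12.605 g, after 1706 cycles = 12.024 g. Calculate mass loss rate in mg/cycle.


Mass loss = 12.605 - 12.024 = 0.581 g
Rate = 0.581 / 1706 x 1000 = 0.341 mg/cycle


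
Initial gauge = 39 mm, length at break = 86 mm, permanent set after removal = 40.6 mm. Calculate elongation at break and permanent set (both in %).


Elongation at break = 120.5%
Permanent set = 4.1%

Elongation at break = (86 - 39) / 39 x 100 = 120.5%
Permanent set = (40.6 - 39) / 39 x 100 = 4.1%


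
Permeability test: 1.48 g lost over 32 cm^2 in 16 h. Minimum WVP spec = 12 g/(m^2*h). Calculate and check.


WVP = 1.48 / (32 x 16) x 10000 = 28.91 g/(m^2*h)
Minimum: 12 g/(m^2*h)
Meets spec: Yes
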